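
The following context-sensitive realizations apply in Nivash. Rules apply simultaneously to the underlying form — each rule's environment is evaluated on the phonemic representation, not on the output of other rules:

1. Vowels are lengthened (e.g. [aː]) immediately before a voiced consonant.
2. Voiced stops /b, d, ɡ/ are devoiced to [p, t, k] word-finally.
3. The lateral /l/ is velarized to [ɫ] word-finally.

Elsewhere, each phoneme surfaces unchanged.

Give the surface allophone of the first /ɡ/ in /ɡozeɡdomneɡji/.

/ɡ/ (word-initial) fails the environment for rule 2, so it stays [ɡ].

[ɡ]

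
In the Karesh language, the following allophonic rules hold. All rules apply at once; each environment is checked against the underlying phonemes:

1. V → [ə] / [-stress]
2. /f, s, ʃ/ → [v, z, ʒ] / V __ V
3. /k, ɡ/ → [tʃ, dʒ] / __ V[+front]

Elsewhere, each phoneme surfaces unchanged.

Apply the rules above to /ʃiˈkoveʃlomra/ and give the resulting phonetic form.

[ʃəˈkovəʃləmrə]

/ʃ/ (word-initial) is in the target of rule 2 but the environment (between two vowels) is not met → [ʃ].
/i/ (between /ʃ/ and /k/): in an unstressed syllable, so rule 1 applies → [ə].
/k/ (between /i/ and /o/): rule 3 targets it, but not before a front vowel → unchanged [k].
/o/ (between /k/ and /v/): rule 1 targets it, but not in an unstressed syllable → unchanged [o].
/e/ (between /v/ and /ʃ/): in an unstressed syllable, so rule 1 applies → [ə].
/ʃ/ (between /e/ and /l/) is in the target of rule 2 but the environment (between two vowels) is not met → [ʃ].
/o/ meets the environment for rule 1 (in an unstressed syllable) → [ə].
/a/ — word-final, in an unstressed syllable — surfaces as [ə] (rule 1).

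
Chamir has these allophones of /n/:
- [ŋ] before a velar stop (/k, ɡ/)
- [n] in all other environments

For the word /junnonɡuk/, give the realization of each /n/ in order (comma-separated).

Occurrence 1 (position 3): no conditioning environment matches → elsewhere allophone [n].
Occurrence 2 (position 4): no conditioning environment matches → elsewhere allophone [n].
Occurrence 3 (position 6): before a velar stop → [ŋ].

[n], [n], [ŋ]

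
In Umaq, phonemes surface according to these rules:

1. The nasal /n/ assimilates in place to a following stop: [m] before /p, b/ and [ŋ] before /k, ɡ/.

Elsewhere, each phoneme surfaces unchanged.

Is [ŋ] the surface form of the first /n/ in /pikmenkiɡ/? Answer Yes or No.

Yes

/n/ (between /e/ and /k/): before a labial or velar stop, so rule 1 applies → [ŋ].
The actual realization is [ŋ], which matches [ŋ].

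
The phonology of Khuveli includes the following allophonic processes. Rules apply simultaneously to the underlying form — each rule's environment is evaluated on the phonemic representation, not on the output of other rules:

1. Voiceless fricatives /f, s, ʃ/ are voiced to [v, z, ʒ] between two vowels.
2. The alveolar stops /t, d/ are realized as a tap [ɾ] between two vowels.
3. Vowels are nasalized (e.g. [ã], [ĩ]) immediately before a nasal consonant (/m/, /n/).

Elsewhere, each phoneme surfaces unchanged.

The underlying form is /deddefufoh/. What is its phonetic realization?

[deddevuvoh]

/d/ — word-initial; rule 2 does not apply here → [d].
/e/ — between /d/ and /d/; rule 3 does not apply here → [e].
/d/ — between /e/ and /d/; rule 2 does not apply here → [d].
/d/ (between /d/ and /e/) fails the environment for rule 2, so it stays [d].
/e/ (between /d/ and /f/) is in the target of rule 3 but the environment (before a nasal consonant) is not met → [e].
/f/ — between /e/ and /u/, between two vowels — surfaces as [v] (rule 1).
/u/ (between /f/ and /f/): rule 3 targets it, but not before a nasal consonant → unchanged [u].
/f/ — between /u/ and /o/, between two vowels — surfaces as [v] (rule 1).
/o/ (between /f/ and /h/): rule 3 targets it, but not before a nasal consonant → unchanged [o].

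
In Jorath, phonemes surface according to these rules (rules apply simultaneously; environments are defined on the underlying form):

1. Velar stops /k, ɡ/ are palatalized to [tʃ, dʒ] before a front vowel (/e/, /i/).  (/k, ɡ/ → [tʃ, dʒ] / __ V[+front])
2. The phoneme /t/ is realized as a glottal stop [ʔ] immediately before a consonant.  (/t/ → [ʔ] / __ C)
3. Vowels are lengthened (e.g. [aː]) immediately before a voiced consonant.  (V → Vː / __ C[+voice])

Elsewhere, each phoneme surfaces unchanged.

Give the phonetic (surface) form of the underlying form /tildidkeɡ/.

[tiːldiːdtʃeːɡ]

/t/ (word-initial) fails the environment for rule 2, so it stays [t].
Rule 3 applies to /i/ (between /t/ and /l/: before a voiced consonant) → [iː].
/l/ (between /i/ and /d/) is unaffected → [l].
/d/ (between /l/ and /i/) is unaffected → [d].
/i/ — between /d/ and /d/, before a voiced consonant — surfaces as [iː] (rule 3).
/d/ — not in any rule's target class → [d].
/k/ (between /d/ and /e/) occurs before a front vowel → [tʃ] by rule 1.
/e/ meets the environment for rule 3 (before a voiced consonant) → [eː].
/ɡ/ — word-final; rule 1 does not apply here → [ɡ].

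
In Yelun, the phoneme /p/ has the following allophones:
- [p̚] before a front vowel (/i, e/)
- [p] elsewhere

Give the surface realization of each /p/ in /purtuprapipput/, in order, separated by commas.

Occurrence 1 (position 1): no conditioning environment matches → elsewhere allophone [p].
Occurrence 2 (position 6): no conditioning environment matches → elsewhere allophone [p].
Occurrence 3 (position 9): before a front vowel (/i, e/) → [p̚].
Occurrence 4 (position 11): no conditioning environment matches → elsewhere allophone [p].
Occurrence 5 (position 12): no conditioning environment matches → elsewhere allophone [p].

[p], [p], [p̚], [p], [p]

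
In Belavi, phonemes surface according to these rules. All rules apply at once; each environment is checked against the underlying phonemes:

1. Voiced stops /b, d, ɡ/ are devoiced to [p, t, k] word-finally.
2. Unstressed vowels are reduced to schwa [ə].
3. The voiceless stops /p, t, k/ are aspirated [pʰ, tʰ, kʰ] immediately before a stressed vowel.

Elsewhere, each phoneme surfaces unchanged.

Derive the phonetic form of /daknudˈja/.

[dəknədˈja]

/d/ (word-initial) is in the target of rule 1 but the environment (word-finally) is not met → [d].
/a/ (between /d/ and /k/): in an unstressed syllable, so rule 2 applies → [ə].
/k/ (between /a/ and /n/): rule 3 targets it, but not immediately before a stressed vowel → unchanged [k].
Rule 2 applies to /u/ (between /n/ and /d/: in an unstressed syllable) → [ə].
/d/ (between /u/ and /j/) is in the target of rule 1 but the environment (word-finally) is not met → [d].
/a/ — word-final; rule 2 does not apply here → [a].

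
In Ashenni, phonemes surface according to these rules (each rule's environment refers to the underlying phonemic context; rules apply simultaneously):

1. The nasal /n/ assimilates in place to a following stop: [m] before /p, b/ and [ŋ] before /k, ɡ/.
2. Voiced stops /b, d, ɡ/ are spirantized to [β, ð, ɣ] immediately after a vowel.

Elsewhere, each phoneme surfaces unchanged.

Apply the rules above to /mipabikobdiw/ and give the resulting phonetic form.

[mipaβikoβdiw]

/m/ stays [m].
/i/ (between /m/ and /p/) is unaffected → [i].
/p/ — not in any rule's target class → [p].
/a/ (between /p/ and /b/) is unaffected → [a].
Rule 2 applies to /b/ (between /a/ and /i/: immediately after a vowel) → [β].
/i/ (between /b/ and /k/) is unaffected → [i].
/k/ stays [k].
/o/ (between /k/ and /b/): no rule targets it → [o].
/b/ — between /o/ and /d/, immediately after a vowel — surfaces as [β] (rule 2).
/d/ (between /b/ and /i/) is in the target of rule 2 but the environment (immediately after a vowel) is not met → [d].
/i/ (between /d/ and /w/) is unaffected → [i].
/w/ (word-final) is unaffected → [w].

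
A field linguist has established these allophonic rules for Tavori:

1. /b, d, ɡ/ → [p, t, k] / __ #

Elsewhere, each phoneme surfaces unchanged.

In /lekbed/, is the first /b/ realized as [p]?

/b/ — between /k/ and /e/; rule 1 does not apply here → [b].
The actual realization is [b], not [p].

No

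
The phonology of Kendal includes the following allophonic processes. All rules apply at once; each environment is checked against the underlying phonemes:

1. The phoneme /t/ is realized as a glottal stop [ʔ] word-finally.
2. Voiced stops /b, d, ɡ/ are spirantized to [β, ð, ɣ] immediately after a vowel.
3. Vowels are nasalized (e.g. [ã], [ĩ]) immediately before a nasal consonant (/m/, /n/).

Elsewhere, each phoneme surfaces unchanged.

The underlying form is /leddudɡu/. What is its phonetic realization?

[leðduðɡu]

/l/ — not in any rule's target class → [l].
/e/ (between /l/ and /d/) fails the environment for rule 3, so it stays [e].
/d/ (between /e/ and /d/) occurs immediately after a vowel → [ð] by rule 2.
/d/ (between /d/ and /u/) fails the environment for rule 2, so it stays [d].
/u/ — between /d/ and /d/; rule 3 does not apply here → [u].
/d/ (between /u/ and /ɡ/) occurs immediately after a vowel → [ð] by rule 2.
/ɡ/ (between /d/ and /u/): rule 2 targets it, but not immediately after a vowel → unchanged [ɡ].
/u/ (word-final): rule 3 targets it, but not before a nasal consonant → unchanged [u].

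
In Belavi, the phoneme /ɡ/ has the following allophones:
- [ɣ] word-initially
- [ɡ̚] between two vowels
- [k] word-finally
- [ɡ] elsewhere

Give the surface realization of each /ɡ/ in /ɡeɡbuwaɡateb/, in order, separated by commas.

[ɣ], [ɡ], [ɡ̚]

Occurrence 1 (position 1): word-initially → [ɣ].
Occurrence 2 (position 3): no conditioning environment matches → elsewhere allophone [ɡ].
Occurrence 3 (position 8): between two vowels → [ɡ̚].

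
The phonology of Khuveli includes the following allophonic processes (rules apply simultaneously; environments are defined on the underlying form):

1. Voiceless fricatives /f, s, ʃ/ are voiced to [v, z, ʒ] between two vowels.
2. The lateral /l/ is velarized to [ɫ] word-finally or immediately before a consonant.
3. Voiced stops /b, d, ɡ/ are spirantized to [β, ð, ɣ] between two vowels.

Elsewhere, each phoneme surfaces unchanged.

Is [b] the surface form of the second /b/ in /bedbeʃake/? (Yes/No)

/b/ (between /d/ and /e/): rule 3 targets it, but not between two vowels → unchanged [b].
The actual realization is [b], which matches [b].

Yes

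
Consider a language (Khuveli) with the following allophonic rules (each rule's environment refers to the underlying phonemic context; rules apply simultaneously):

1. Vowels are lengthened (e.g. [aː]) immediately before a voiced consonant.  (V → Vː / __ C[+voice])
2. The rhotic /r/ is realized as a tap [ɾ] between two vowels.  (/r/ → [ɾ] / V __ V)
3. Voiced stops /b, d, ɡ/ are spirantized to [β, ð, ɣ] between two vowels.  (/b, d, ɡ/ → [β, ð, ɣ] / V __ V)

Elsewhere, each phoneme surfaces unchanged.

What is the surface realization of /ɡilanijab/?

[ɡiːlaːniːjaːb]

/ɡ/ (word-initial) is in the target of rule 3 but the environment (between two vowels) is not met → [ɡ].
/i/ — between /ɡ/ and /l/, before a voiced consonant — surfaces as [iː] (rule 1).
/l/ stays [l].
/a/ (between /l/ and /n/) occurs before a voiced consonant → [aː] by rule 1.
/n/ stays [n].
/i/ — between /n/ and /j/, before a voiced consonant — surfaces as [iː] (rule 1).
/j/ (between /i/ and /a/): no rule targets it → [j].
Rule 1 applies to /a/ (between /j/ and /b/: before a voiced consonant) → [aː].
/b/ (word-final): rule 3 targets it, but not between two vowels → unchanged [b].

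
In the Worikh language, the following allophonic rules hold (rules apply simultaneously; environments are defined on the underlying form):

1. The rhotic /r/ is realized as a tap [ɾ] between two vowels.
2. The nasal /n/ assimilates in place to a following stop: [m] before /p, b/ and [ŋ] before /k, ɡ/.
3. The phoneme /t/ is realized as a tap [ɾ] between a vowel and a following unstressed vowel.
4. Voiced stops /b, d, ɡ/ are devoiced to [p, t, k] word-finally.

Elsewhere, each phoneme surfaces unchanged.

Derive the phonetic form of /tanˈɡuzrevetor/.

/t/ — word-initial; rule 3 does not apply here → [t].
/a/ stays [a].
Rule 2 applies to /n/ (between /a/ and /ɡ/: before a labial or velar stop) → [ŋ].
/ɡ/ (between /n/ and /u/) is in the target of rule 4 but the environment (word-finally) is not met → [ɡ].
/u/ (between /ɡ/ and /z/): no rule targets it → [u].
/z/ — not in any rule's target class → [z].
/r/ — between /z/ and /e/; rule 1 does not apply here → [r].
/e/ — not in any rule's target class → [e].
/v/ — not in any rule's target class → [v].
/e/ — not in any rule's target class → [e].
/t/ (between /e/ and /o/): between a vowel and a following unstressed vowel, so rule 3 applies → [ɾ].
/o/ — not in any rule's target class → [o].
/r/ — word-final; rule 1 does not apply here → [r].

[taŋˈɡuzreveɾor]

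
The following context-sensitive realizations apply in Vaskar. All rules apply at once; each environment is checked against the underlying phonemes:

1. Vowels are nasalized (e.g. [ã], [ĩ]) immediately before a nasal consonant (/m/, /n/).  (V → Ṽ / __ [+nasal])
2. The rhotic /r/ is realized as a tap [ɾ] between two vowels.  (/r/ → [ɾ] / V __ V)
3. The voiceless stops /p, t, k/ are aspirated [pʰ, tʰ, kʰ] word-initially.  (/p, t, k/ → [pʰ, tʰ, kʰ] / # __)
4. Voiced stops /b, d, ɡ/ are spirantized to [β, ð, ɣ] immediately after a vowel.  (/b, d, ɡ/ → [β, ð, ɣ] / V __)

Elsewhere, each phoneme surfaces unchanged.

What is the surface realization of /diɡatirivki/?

/d/ (word-initial) fails the environment for rule 4, so it stays [d].
/i/ — between /d/ and /ɡ/; rule 1 does not apply here → [i].
/ɡ/ — between /i/ and /a/, immediately after a vowel — surfaces as [ɣ] (rule 4).
/a/ (between /ɡ/ and /t/): rule 1 targets it, but not before a nasal consonant → unchanged [a].
/t/ (between /a/ and /i/) is in the target of rule 3 but the environment (word-initially) is not met → [t].
/i/ — between /t/ and /r/; rule 1 does not apply here → [i].
Rule 2 applies to /r/ (between /i/ and /i/: between two vowels) → [ɾ].
/i/ (between /r/ and /v/) is in the target of rule 1 but the environment (before a nasal consonant) is not met → [i].
/v/ — not in any rule's target class → [v].
/k/ (between /v/ and /i/) is in the target of rule 3 but the environment (word-initially) is not met → [k].
/i/ (word-final) fails the environment for rule 1, so it stays [i].

[diɣatiɾivki]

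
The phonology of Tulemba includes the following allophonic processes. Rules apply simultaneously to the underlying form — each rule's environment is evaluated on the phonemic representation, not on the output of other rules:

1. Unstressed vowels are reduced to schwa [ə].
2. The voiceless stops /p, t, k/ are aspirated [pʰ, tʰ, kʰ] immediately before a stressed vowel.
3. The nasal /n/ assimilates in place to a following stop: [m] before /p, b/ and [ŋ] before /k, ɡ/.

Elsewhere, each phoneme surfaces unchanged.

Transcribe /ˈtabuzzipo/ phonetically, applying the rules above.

[ˈtʰabəzzəpə]

/t/ meets the environment for rule 2 (immediately before a stressed vowel) → [tʰ].
/a/ (between /t/ and /b/) fails the environment for rule 1, so it stays [a].
Rule 1 applies to /u/ (between /b/ and /z/: in an unstressed syllable) → [ə].
/i/ meets the environment for rule 1 (in an unstressed syllable) → [ə].
/p/ — between /i/ and /o/; rule 2 does not apply here → [p].
/o/ (word-final): in an unstressed syllable, so rule 1 applies → [ə].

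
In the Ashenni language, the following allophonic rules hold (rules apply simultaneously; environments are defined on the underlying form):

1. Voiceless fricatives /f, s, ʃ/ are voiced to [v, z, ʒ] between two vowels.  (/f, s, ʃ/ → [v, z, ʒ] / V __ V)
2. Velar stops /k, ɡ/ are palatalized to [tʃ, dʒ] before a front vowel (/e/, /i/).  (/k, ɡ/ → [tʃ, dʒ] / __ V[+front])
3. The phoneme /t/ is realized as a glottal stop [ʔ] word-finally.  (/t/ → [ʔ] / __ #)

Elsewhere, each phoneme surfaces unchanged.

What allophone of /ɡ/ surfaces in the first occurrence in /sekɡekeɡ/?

/ɡ/ meets the environment for rule 2 (before a front vowel) → [dʒ].

[dʒ]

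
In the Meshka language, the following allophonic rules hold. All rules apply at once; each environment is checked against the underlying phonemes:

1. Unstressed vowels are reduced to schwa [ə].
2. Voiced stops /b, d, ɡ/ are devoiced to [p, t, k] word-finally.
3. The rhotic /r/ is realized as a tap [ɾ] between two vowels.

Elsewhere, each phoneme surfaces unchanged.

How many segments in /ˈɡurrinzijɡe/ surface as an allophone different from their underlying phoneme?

3

Segments that undergo a rule: /i/ → [ə] (rule 1); /i/ → [ə] (rule 1); /e/ → [ə] (rule 1).
All other segments surface unchanged.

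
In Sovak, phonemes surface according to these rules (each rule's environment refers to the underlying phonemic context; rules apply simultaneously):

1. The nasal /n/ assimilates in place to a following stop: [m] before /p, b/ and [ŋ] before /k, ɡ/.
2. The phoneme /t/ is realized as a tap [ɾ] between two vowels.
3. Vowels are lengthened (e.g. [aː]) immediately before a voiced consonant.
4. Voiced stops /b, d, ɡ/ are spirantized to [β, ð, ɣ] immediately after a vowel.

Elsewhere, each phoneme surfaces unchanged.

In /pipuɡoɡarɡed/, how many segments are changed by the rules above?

7

Segments that undergo a rule: /u/ → [uː] (rule 3); /ɡ/ → [ɣ] (rule 4); /o/ → [oː] (rule 3); /ɡ/ → [ɣ] (rule 4); /a/ → [aː] (rule 3); /e/ → [eː] (rule 3); /d/ → [ð] (rule 4).
All other segments surface unchanged.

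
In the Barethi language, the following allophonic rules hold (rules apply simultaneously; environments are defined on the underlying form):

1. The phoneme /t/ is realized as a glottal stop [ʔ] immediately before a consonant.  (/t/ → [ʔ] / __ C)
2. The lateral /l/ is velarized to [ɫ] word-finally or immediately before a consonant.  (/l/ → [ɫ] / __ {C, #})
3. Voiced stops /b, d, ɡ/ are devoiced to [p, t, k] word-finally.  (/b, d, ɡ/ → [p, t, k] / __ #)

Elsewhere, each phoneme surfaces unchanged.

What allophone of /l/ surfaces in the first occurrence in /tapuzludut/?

[l]

/l/ (between /z/ and /u/): rule 2 targets it, but not word-finally or immediately before a consonant → unchanged [l].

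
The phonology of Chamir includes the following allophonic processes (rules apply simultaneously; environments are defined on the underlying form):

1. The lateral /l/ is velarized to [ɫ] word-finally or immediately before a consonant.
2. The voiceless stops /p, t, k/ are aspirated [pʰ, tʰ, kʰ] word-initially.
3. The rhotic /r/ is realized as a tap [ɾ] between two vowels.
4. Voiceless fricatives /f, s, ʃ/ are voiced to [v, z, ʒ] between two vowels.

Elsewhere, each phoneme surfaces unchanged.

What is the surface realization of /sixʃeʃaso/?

[sixʃeʒazo]

/s/ (word-initial): rule 4 targets it, but not between two vowels → unchanged [s].
/ʃ/ — between /x/ and /e/; rule 4 does not apply here → [ʃ].
/ʃ/ — between /e/ and /a/, between two vowels — surfaces as [ʒ] (rule 4).
/s/ (between /a/ and /o/) occurs between two vowels → [z] by rule 4.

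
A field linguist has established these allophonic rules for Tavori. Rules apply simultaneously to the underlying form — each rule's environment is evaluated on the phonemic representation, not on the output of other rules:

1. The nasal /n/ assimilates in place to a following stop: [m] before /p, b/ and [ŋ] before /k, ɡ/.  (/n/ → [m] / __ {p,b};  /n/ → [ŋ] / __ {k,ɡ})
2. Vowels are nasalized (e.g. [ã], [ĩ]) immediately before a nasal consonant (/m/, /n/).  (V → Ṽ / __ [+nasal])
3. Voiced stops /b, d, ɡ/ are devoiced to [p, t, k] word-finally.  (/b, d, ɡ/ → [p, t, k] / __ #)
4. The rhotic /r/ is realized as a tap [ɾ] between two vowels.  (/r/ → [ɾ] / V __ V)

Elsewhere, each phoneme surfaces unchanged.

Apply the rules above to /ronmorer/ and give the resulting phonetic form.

[rõnmoɾer]

/r/ — word-initial; rule 4 does not apply here → [r].
/o/ meets the environment for rule 2 (before a nasal consonant) → [õ].
/n/ (between /o/ and /m/) is in the target of rule 1 but the environment (before a labial or velar stop) is not met → [n].
/m/ — not in any rule's target class → [m].
/o/ (between /m/ and /r/) is in the target of rule 2 but the environment (before a nasal consonant) is not met → [o].
/r/ — between /o/ and /e/, between two vowels — surfaces as [ɾ] (rule 4).
/e/ — between /r/ and /r/; rule 2 does not apply here → [e].
/r/ (word-final) fails the environment for rule 4, so it stays [r].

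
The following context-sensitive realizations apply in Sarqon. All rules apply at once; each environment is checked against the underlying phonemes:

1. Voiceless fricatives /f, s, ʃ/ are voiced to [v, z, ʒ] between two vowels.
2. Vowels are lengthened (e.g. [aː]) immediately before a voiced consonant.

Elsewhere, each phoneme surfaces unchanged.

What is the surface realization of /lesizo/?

/l/ (word-initial) is unaffected → [l].
/e/ (between /l/ and /s/) is in the target of rule 2 but the environment (before a voiced consonant) is not met → [e].
Rule 1 applies to /s/ (between /e/ and /i/: between two vowels) → [z].
/i/ (between /s/ and /z/): before a voiced consonant, so rule 2 applies → [iː].
/z/ stays [z].
/o/ — word-final; rule 2 does not apply here → [o].

[leziːzo]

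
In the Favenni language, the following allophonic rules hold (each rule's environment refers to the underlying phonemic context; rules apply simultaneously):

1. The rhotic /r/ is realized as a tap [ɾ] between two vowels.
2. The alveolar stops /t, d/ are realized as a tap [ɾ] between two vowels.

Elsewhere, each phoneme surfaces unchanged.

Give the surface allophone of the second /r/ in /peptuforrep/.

/r/ (between /r/ and /e/): rule 1 targets it, but not between two vowels → unchanged [r].

[r]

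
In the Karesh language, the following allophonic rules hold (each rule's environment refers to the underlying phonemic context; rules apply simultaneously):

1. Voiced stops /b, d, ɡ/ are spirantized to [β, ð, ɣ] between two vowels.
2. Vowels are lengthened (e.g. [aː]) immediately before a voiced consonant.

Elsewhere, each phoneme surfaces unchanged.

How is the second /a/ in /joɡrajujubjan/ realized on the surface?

/a/ — between /j/ and /n/, before a voiced consonant — surfaces as [aː] (rule 2).

[aː]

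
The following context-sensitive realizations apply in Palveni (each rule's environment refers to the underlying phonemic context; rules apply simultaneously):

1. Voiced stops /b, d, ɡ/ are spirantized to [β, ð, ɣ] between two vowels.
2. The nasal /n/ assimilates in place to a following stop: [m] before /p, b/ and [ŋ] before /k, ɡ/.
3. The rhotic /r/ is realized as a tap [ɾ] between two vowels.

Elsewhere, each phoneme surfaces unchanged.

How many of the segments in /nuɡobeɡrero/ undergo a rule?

3

Segments that undergo a rule: /ɡ/ → [ɣ] (rule 1); /b/ → [β] (rule 1); /r/ → [ɾ] (rule 3).
All other segments surface unchanged.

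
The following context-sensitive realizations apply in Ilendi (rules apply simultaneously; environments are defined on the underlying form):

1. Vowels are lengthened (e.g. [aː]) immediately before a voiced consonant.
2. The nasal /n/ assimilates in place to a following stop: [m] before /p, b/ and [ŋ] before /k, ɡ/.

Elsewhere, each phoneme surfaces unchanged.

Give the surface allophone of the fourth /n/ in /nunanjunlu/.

/n/ (between /u/ and /l/): rule 2 targets it, but not before a labial or velar stop → unchanged [n].

[n]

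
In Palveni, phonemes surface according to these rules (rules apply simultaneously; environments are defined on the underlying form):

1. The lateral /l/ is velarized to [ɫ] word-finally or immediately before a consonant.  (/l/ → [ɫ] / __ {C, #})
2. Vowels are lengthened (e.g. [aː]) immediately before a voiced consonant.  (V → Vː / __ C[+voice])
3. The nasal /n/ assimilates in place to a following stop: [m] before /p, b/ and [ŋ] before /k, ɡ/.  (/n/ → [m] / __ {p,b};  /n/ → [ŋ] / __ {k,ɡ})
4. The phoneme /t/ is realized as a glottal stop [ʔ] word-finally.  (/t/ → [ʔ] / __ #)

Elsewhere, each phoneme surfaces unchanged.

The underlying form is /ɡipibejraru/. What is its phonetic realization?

/ɡ/ stays [ɡ].
/i/ (between /ɡ/ and /p/) is in the target of rule 2 but the environment (before a voiced consonant) is not met → [i].
/p/ stays [p].
Rule 2 applies to /i/ (between /p/ and /b/: before a voiced consonant) → [iː].
/b/ stays [b].
/e/ meets the environment for rule 2 (before a voiced consonant) → [eː].
/j/ (between /e/ and /r/) is unaffected → [j].
/r/ — not in any rule's target class → [r].
Rule 2 applies to /a/ (between /r/ and /r/: before a voiced consonant) → [aː].
/r/ (between /a/ and /u/) is unaffected → [r].
/u/ (word-final): rule 2 targets it, but not before a voiced consonant → unchanged [u].

[ɡipiːbeːjraːru]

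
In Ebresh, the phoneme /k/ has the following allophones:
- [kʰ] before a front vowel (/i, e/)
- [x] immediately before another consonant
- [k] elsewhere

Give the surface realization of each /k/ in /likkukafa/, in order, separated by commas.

Occurrence 1 (position 3): immediately before another consonant → [x].
Occurrence 2 (position 4): no conditioning environment matches → elsewhere allophone [k].
Occurrence 3 (position 6): no conditioning environment matches → elsewhere allophone [k].

[x], [k], [k]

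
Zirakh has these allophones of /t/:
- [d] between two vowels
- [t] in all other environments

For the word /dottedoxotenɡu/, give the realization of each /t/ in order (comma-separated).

Occurrence 1 (position 3): no conditioning environment matches → elsewhere allophone [t].
Occurrence 2 (position 4): no conditioning environment matches → elsewhere allophone [t].
Occurrence 3 (position 10): between two vowels → [d].

[t], [t], [d]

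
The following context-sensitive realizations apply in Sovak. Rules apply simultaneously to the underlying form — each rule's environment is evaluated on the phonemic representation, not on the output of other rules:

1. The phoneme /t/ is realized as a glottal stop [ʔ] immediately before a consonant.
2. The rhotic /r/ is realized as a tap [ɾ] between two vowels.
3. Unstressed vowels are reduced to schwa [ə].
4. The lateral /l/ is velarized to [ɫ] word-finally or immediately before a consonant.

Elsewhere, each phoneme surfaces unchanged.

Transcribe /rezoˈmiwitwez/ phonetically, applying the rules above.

[rəzəˈmiwəʔwəz]

/r/ (word-initial): rule 2 targets it, but not between two vowels → unchanged [r].
/e/ meets the environment for rule 3 (in an unstressed syllable) → [ə].
/o/ meets the environment for rule 3 (in an unstressed syllable) → [ə].
/i/ (between /m/ and /w/) fails the environment for rule 3, so it stays [i].
/i/ (between /w/ and /t/): in an unstressed syllable, so rule 3 applies → [ə].
/t/ (between /i/ and /w/) occurs immediately before a consonant → [ʔ] by rule 1.
/e/ (between /w/ and /z/) occurs in an unstressed syllable → [ə] by rule 3.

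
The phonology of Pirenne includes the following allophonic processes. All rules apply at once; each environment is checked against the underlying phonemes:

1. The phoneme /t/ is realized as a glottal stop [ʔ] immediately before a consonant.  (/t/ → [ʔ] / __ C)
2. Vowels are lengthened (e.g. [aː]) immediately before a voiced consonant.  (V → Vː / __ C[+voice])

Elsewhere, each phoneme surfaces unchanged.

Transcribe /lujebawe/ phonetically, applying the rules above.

[luːjeːbaːwe]

/l/ (word-initial): no rule targets it → [l].
Rule 2 applies to /u/ (between /l/ and /j/: before a voiced consonant) → [uː].
/j/ (between /u/ and /e/) is unaffected → [j].
/e/ (between /j/ and /b/) occurs before a voiced consonant → [eː] by rule 2.
/b/ (between /e/ and /a/) is unaffected → [b].
Rule 2 applies to /a/ (between /b/ and /w/: before a voiced consonant) → [aː].
/w/ — not in any rule's target class → [w].
/e/ (word-final) is in the target of rule 2 but the environment (before a voiced consonant) is not met → [e].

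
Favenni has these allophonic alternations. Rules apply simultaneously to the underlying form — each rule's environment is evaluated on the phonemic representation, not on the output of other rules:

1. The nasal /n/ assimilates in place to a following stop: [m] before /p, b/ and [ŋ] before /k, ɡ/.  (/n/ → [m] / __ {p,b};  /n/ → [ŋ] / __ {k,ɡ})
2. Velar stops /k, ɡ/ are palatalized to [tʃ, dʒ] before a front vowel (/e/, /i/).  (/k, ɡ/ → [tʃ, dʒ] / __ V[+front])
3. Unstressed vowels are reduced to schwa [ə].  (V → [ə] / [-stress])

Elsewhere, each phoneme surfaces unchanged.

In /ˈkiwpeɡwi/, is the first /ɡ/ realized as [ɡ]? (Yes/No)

Yes

/ɡ/ — between /e/ and /w/; rule 2 does not apply here → [ɡ].
The actual realization is [ɡ], which matches [ɡ].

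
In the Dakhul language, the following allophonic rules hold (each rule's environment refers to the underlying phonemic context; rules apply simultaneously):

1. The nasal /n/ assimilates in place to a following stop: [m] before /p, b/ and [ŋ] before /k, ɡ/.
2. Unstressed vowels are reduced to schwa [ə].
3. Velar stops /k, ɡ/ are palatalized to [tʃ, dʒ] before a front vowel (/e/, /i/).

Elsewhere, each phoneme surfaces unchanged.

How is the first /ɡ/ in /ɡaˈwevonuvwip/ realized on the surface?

/ɡ/ — word-initial; rule 3 does not apply here → [ɡ].

[ɡ]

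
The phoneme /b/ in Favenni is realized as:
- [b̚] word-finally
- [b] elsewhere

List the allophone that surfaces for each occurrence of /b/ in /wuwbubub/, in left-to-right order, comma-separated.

Occurrence 1 (position 4): no conditioning environment matches → elsewhere allophone [b].
Occurrence 2 (position 6): no conditioning environment matches → elsewhere allophone [b].
Occurrence 3 (position 8): word-finally → [b̚].

[b], [b], [b̚]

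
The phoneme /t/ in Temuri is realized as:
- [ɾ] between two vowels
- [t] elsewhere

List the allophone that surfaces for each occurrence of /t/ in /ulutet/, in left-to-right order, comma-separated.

Occurrence 1 (position 4): between two vowels → [ɾ].
Occurrence 2 (position 6): no conditioning environment matches → elsewhere allophone [t].

[ɾ], [t]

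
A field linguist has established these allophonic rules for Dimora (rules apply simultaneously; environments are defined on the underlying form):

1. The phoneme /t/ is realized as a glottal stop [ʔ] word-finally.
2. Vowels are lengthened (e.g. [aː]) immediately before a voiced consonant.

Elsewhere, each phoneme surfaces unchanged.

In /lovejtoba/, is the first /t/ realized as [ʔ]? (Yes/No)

No

/t/ — between /j/ and /o/; rule 1 does not apply here → [t].
The actual realization is [t], not [ʔ].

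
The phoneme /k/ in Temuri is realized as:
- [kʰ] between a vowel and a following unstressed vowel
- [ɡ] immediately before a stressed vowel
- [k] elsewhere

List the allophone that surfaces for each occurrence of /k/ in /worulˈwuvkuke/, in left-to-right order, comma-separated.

[k], [kʰ]

Occurrence 1 (position 9): no conditioning environment matches → elsewhere allophone [k].
Occurrence 2 (position 11): between a vowel and a following unstressed vowel → [kʰ].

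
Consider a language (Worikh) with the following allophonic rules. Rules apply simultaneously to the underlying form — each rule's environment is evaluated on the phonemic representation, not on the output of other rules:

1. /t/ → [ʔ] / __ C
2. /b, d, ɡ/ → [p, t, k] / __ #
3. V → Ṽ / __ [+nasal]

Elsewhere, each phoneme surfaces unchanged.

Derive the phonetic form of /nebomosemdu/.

/n/ — not in any rule's target class → [n].
/e/ — between /n/ and /b/; rule 3 does not apply here → [e].
/b/ (between /e/ and /o/) fails the environment for rule 2, so it stays [b].
/o/ (between /b/ and /m/): before a nasal consonant, so rule 3 applies → [õ].
/m/ (between /o/ and /o/) is unaffected → [m].
/o/ (between /m/ and /s/) fails the environment for rule 3, so it stays [o].
/s/ stays [s].
/e/ — between /s/ and /m/, before a nasal consonant — surfaces as [ẽ] (rule 3).
/m/ (between /e/ and /d/) is unaffected → [m].
/d/ — between /m/ and /u/; rule 2 does not apply here → [d].
/u/ (word-final): rule 3 targets it, but not before a nasal consonant → unchanged [u].

[nebõmosẽmdu]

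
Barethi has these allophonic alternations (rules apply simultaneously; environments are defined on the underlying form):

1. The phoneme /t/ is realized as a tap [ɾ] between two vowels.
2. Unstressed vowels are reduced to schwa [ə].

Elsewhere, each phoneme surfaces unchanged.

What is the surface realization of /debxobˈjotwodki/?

/d/ (word-initial) is unaffected → [d].
/e/ (between /d/ and /b/) occurs in an unstressed syllable → [ə] by rule 2.
/b/ stays [b].
/x/ — not in any rule's target class → [x].
Rule 2 applies to /o/ (between /x/ and /b/: in an unstressed syllable) → [ə].
/b/ (between /o/ and /j/): no rule targets it → [b].
/j/ (between /b/ and /o/): no rule targets it → [j].
/o/ (between /j/ and /t/) fails the environment for rule 2, so it stays [o].
/t/ — between /o/ and /w/; rule 1 does not apply here → [t].
/w/ — not in any rule's target class → [w].
/o/ meets the environment for rule 2 (in an unstressed syllable) → [ə].
/d/ stays [d].
/k/ — not in any rule's target class → [k].
/i/ — word-final, in an unstressed syllable — surfaces as [ə] (rule 2).

[dəbxəbˈjotwədkə]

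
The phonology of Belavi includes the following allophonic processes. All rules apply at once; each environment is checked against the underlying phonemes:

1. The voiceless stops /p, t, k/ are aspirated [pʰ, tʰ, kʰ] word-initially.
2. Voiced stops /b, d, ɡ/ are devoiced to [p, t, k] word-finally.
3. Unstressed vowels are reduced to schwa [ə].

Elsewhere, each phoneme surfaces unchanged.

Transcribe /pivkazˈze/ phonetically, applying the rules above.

[pʰəvkəzˈze]

/p/ — word-initial, word-initially — surfaces as [pʰ] (rule 1).
/i/ (between /p/ and /v/): in an unstressed syllable, so rule 3 applies → [ə].
/v/ — not in any rule's target class → [v].
/k/ (between /v/ and /a/) is in the target of rule 1 but the environment (word-initially) is not met → [k].
/a/ (between /k/ and /z/): in an unstressed syllable, so rule 3 applies → [ə].
/z/ — not in any rule's target class → [z].
/z/ stays [z].
/e/ — word-final; rule 3 does not apply here → [e].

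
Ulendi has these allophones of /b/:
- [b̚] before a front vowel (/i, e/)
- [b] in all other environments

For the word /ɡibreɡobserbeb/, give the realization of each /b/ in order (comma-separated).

[b], [b], [b̚], [b]

Occurrence 1 (position 3): no conditioning environment matches → elsewhere allophone [b].
Occurrence 2 (position 8): no conditioning environment matches → elsewhere allophone [b].
Occurrence 3 (position 12): before a front vowel (/i, e/) → [b̚].
Occurrence 4 (position 14): no conditioning environment matches → elsewhere allophone [b].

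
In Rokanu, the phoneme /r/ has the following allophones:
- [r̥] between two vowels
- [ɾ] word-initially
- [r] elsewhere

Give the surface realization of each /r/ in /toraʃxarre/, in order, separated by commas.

Occurrence 1 (position 3): between two vowels → [r̥].
Occurrence 2 (position 8): no conditioning environment matches → elsewhere allophone [r].
Occurrence 3 (position 9): no conditioning environment matches → elsewhere allophone [r].

[r̥], [r], [r]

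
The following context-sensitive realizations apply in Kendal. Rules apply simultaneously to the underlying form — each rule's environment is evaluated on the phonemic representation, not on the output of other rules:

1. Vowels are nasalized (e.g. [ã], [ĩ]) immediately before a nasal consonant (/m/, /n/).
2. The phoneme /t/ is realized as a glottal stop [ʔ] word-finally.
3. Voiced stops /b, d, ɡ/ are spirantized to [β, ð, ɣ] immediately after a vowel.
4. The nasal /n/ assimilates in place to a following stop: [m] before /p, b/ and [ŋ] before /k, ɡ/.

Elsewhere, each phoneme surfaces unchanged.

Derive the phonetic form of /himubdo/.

/h/ (word-initial): no rule targets it → [h].
/i/ meets the environment for rule 1 (before a nasal consonant) → [ĩ].
/m/ stays [m].
/u/ (between /m/ and /b/) fails the environment for rule 1, so it stays [u].
/b/ meets the environment for rule 3 (immediately after a vowel) → [β].
/d/ — between /b/ and /o/; rule 3 does not apply here → [d].
/o/ (word-final): rule 1 targets it, but not before a nasal consonant → unchanged [o].

[hĩmuβdo]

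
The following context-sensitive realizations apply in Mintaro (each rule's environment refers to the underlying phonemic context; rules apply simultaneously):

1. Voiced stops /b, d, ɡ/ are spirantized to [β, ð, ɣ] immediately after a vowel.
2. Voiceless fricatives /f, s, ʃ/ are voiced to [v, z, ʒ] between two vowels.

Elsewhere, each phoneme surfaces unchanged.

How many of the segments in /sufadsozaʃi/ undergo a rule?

3

Segments that undergo a rule: /f/ → [v] (rule 2); /d/ → [ð] (rule 1); /ʃ/ → [ʒ] (rule 2).
All other segments surface unchanged.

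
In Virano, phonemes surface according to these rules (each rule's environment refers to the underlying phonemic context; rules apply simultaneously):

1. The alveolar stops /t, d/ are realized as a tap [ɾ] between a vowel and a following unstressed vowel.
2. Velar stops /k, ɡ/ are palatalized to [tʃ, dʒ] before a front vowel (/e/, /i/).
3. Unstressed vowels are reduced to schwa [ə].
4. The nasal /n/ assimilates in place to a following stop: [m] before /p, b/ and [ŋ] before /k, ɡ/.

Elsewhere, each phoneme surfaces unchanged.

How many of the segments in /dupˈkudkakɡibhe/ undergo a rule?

5

Segments that undergo a rule: /u/ → [ə] (rule 3); /a/ → [ə] (rule 3); /ɡ/ → [dʒ] (rule 2); /i/ → [ə] (rule 3); /e/ → [ə] (rule 3).
All other segments surface unchanged.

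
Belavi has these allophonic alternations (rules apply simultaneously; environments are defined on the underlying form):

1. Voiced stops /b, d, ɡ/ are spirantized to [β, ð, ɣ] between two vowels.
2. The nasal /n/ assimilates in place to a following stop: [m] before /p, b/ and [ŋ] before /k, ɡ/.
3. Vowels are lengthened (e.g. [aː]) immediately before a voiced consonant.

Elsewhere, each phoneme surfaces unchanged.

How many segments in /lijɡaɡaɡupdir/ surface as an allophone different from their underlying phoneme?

6

Segments that undergo a rule: /i/ → [iː] (rule 3); /a/ → [aː] (rule 3); /ɡ/ → [ɣ] (rule 1); /a/ → [aː] (rule 3); /ɡ/ → [ɣ] (rule 1); /i/ → [iː] (rule 3).
All other segments surface unchanged.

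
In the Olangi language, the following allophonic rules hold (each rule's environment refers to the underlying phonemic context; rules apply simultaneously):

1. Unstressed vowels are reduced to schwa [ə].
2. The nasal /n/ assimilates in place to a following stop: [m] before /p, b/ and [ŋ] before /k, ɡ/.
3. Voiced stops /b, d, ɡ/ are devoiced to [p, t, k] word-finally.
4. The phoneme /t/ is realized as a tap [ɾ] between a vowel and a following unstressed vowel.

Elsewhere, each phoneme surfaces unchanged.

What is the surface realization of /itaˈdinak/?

/i/ (word-initial) occurs in an unstressed syllable → [ə] by rule 1.
/t/ — between /i/ and /a/, between a vowel and a following unstressed vowel — surfaces as [ɾ] (rule 4).
/a/ (between /t/ and /d/): in an unstressed syllable, so rule 1 applies → [ə].
/d/ (between /a/ and /i/) is in the target of rule 3 but the environment (word-finally) is not met → [d].
/i/ (between /d/ and /n/): rule 1 targets it, but not in an unstressed syllable → unchanged [i].
/n/ (between /i/ and /a/) is in the target of rule 2 but the environment (before a labial or velar stop) is not met → [n].
/a/ (between /n/ and /k/): in an unstressed syllable, so rule 1 applies → [ə].
/k/ — not in any rule's target class → [k].

[əɾəˈdinək]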